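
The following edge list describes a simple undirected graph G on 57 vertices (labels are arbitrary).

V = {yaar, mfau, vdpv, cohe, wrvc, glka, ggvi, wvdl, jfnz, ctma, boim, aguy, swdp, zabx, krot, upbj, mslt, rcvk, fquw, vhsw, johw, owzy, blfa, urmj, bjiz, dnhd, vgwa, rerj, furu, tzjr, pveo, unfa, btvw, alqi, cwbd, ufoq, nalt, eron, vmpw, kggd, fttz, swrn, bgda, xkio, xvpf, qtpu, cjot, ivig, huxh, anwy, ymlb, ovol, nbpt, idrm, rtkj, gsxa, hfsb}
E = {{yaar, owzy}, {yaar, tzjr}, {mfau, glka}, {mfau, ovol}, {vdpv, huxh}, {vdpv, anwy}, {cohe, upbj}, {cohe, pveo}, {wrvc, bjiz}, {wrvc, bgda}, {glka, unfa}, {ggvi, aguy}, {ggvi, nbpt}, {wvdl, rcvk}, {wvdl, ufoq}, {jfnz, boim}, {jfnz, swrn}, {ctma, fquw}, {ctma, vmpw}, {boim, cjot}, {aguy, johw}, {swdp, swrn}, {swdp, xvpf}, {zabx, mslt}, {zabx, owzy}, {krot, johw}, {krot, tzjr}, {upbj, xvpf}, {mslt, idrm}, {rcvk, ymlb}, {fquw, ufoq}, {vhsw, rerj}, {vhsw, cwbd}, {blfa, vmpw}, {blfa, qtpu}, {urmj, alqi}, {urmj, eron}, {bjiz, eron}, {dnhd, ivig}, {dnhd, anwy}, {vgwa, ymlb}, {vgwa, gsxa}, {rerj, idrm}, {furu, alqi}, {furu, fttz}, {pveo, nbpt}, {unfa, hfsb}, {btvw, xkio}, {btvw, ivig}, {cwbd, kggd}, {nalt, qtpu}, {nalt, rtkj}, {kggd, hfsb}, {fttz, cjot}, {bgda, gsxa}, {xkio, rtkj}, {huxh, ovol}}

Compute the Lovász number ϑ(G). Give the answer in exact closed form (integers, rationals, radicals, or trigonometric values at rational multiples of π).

57*cos(pi/57)/(cos(pi/57) + 1)

Vertex xvpf has 2 neighbors: swdp, upbj.
Vertex rtkj has 2 neighbors: nalt, xkio.
N(urmj) = {alqi, eron}, |N(urmj)| = 2.
deg(gsxa) = 2; N(gsxa) = {vgwa, bgda}.
deg(v) = 2 for all v (|V|=57); the odd cycle C_{57}.
A has 29 distinct eigenvalues ≈ [2.0, 1.98786, 1.95159, 1.89163, 1.80871, 1.70384, 1.57828, 1.43357, 1.27145, 1.0939, 0.90307, 0.70128, 0.49097, 0.27471, 0.05511, -0.16516, -0.38342, -0.59703, -0.80339, -1.0, -1.18447, -1.35456, -1.50821, -1.64356, -1.75895, -1.85299, -1.92454, -1.97272, -1.99696].
Lovász: ϑ = −57(-2*cos(pi/57))/(2+-(-1)*2*cos(pi/57)) = 57*cos(pi/57)/(cos(pi/57) + 1).
≈ 28.47835 (to 5 d.p.).
Lovász sandwich 28 ≤ 57*cos(pi/57)/(cos(pi/57) + 1) ≤ 29: both strict.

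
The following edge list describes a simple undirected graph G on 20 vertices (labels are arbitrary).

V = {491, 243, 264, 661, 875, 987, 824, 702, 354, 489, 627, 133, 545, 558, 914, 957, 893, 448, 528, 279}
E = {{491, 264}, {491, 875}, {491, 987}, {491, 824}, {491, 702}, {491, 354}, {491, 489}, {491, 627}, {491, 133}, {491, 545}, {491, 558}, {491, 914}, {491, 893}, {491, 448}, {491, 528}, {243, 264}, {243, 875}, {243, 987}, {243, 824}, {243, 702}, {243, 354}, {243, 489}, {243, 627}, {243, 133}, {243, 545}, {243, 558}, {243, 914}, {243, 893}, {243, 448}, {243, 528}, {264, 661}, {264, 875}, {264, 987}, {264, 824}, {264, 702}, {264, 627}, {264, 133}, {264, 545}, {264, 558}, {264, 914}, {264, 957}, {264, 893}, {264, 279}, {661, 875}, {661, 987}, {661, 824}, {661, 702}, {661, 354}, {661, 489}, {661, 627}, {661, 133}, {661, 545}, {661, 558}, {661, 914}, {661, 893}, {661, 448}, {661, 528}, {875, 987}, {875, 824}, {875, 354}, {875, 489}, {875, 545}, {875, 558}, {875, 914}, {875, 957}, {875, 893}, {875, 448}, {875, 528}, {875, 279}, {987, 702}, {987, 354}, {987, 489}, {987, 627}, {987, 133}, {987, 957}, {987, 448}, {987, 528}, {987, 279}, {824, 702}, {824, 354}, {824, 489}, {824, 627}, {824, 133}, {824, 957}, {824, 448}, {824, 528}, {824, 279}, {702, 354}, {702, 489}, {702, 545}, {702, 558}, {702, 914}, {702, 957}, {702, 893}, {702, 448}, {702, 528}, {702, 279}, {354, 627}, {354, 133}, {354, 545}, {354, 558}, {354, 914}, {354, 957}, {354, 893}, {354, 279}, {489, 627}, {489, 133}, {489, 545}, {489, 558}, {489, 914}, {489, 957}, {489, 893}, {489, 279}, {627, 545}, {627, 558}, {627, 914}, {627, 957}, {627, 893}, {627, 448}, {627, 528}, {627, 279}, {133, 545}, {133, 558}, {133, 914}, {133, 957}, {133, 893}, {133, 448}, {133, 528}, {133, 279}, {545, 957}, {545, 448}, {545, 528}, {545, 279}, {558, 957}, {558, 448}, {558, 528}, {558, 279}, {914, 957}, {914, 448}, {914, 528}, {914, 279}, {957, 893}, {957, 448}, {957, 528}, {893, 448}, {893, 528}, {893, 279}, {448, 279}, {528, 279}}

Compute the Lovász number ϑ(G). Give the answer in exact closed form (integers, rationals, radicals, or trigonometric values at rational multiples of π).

N(661) = {264, 875, 987, 824, 702, 354, 489, 627, 133, 545, 558, 914, 893, 448, 528}, |N(661)| = 15.
N(545) = {491, 243, 264, 661, 875, 702, 354, 489, 627, 133, 957, 448, 528, 279}, |N(545)| = 14.
Vertex 627 has 16 neighbors: 491, 243, 264, 661, 987, 824, 354, 489, 545, 558, 914, 957, 893, 448, 528, 279.
Vertex 354 has 15 neighbors: 491, 243, 661, 875, 987, 824, 702, 627, 133, 545, 558, 914, 957, 893, 279.
Complete 4-partite, parts [6, 5, 5, 4]: perfect, ϑ = α = 6.
Numerically 6.000000000.
Sandwich: α(G)=6 ≤ ϑ(G)=6 ≤ χ(Ḡ)=6 (collapsed).

6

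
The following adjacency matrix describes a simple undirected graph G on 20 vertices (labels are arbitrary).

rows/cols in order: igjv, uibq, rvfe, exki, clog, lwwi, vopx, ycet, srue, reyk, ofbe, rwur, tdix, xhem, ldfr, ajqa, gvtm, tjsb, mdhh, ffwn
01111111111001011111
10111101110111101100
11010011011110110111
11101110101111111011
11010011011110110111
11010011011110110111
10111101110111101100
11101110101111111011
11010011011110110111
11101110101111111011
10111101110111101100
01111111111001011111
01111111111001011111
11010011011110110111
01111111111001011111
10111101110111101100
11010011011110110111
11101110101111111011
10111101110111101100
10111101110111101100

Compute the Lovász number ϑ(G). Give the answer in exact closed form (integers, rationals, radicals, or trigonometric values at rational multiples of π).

N(ldfr) = {uibq, rvfe, exki, clog, lwwi, vopx, ycet, srue, reyk, ofbe, xhem, ajqa, gvtm, tjsb, mdhh, ffwn}, |N(ldfr)| = 16.
N(igjv) = {uibq, rvfe, exki, clog, lwwi, vopx, ycet, srue, reyk, ofbe, xhem, ajqa, gvtm, tjsb, mdhh, ffwn}, |N(igjv)| = 16.
deg(vopx) = 14; N(vopx) = {igjv, rvfe, exki, clog, lwwi, ycet, srue, reyk, rwur, tdix, xhem, ldfr, gvtm, tjsb}.
deg(srue) = 14; N(srue) = {igjv, uibq, exki, vopx, ycet, reyk, ofbe, rwur, tdix, ldfr, ajqa, tjsb, mdhh, ffwn}.
4 parts of sizes [6, 6, 4, 4]; α(G) = 6 = ϑ (perfect).
= 6.000000000… (decimal).
Check 6 ≤ 6 ≤ 6: collapsed.

6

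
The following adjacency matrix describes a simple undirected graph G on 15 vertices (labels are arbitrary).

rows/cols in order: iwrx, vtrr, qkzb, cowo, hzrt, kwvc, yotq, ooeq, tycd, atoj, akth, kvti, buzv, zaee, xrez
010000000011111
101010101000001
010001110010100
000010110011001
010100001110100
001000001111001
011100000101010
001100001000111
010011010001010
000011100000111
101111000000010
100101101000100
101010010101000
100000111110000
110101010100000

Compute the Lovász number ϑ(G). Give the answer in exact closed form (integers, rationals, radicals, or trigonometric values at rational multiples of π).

Vertex tycd has 6 neighbors: vtrr, hzrt, kwvc, ooeq, kvti, zaee.
deg(qkzb) = 6; N(qkzb) = {vtrr, kwvc, yotq, ooeq, akth, buzv}.
N(xrez) = {iwrx, vtrr, cowo, kwvc, ooeq, atoj}, |N(xrez)| = 6.
N(vtrr) = {iwrx, qkzb, hzrt, yotq, tycd, xrez}, |N(vtrr)| = 6.
Every vertex has degree 6 (N=15); Kneser K(6,2) on C(6,2)=15 vertices.
A has 3 distinct eigenvalues ≈ [6.0, 1.0, -3.0].
−15·(-3) / ((6)−(-3)) = 5 = ϑ(G).
ϑ(G) ≈ 5.0000000.

5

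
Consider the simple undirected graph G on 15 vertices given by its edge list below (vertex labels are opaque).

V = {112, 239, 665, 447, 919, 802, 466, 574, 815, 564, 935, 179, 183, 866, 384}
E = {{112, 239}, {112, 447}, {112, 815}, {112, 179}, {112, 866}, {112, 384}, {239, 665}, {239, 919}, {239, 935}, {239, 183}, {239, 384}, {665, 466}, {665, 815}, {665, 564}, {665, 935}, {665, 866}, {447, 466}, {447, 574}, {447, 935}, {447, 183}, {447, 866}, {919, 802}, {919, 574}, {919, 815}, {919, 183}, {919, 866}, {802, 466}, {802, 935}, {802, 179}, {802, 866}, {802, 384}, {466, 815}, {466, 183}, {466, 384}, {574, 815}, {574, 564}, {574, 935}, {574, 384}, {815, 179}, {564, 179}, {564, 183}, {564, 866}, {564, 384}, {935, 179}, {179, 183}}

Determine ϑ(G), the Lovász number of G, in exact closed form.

5

N(384) = {112, 239, 802, 466, 574, 564}, |N(384)| = 6.
deg(802) = 6; N(802) = {919, 466, 935, 179, 866, 384}.
N(112) = {239, 447, 815, 179, 866, 384}, |N(112)| = 6.
Vertex 919 has 6 neighbors: 239, 802, 574, 815, 183, 866.
15-vertex 6-regular graph: Kneser-type, 2-subsets of [6].
spec(A) ≈ [6.0, 1.0, -3.0] (distinct, 6 d.p.).
Lovász (edge-transitive): ϑ = −15·(-3)/((6)−(-3)) = 5.
≈ 5.0000 (to 4 d.p.).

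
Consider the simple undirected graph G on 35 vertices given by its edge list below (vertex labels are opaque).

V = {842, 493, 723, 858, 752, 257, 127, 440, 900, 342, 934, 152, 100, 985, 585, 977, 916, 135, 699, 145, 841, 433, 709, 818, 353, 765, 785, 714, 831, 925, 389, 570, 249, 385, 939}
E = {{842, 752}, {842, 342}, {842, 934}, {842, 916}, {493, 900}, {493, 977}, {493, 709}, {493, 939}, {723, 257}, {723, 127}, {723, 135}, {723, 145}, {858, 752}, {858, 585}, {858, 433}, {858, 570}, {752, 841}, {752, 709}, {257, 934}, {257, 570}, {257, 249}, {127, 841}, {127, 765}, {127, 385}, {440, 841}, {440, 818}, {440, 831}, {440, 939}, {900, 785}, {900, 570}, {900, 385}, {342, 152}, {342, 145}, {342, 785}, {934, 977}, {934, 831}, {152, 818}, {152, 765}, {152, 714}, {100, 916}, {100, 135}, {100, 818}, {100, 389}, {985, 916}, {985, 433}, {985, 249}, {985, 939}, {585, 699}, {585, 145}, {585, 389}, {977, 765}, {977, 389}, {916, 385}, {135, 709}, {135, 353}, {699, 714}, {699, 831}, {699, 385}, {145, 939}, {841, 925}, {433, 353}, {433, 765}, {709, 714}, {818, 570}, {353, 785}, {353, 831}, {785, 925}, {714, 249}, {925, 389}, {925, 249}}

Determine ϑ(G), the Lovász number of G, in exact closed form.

15

N(152) = {342, 818, 765, 714}, |N(152)| = 4.
N(135) = {723, 100, 709, 353}, |N(135)| = 4.
Vertex 570 has 4 neighbors: 858, 257, 900, 818.
N(389) = {100, 585, 977, 925}, |N(389)| = 4.
35-vertex 4-regular graph: this is K(7,3), the Kneser graph.
A has 4 distinct eigenvalues ≈ [4.0, 2.0, -1.0, -3.0].
ϑ = −N·λ_min/(λ_max−λ_min) = −35·(-3)/(4−(-3)) = 15.
≈ 15.00000000 (to 8 d.p.).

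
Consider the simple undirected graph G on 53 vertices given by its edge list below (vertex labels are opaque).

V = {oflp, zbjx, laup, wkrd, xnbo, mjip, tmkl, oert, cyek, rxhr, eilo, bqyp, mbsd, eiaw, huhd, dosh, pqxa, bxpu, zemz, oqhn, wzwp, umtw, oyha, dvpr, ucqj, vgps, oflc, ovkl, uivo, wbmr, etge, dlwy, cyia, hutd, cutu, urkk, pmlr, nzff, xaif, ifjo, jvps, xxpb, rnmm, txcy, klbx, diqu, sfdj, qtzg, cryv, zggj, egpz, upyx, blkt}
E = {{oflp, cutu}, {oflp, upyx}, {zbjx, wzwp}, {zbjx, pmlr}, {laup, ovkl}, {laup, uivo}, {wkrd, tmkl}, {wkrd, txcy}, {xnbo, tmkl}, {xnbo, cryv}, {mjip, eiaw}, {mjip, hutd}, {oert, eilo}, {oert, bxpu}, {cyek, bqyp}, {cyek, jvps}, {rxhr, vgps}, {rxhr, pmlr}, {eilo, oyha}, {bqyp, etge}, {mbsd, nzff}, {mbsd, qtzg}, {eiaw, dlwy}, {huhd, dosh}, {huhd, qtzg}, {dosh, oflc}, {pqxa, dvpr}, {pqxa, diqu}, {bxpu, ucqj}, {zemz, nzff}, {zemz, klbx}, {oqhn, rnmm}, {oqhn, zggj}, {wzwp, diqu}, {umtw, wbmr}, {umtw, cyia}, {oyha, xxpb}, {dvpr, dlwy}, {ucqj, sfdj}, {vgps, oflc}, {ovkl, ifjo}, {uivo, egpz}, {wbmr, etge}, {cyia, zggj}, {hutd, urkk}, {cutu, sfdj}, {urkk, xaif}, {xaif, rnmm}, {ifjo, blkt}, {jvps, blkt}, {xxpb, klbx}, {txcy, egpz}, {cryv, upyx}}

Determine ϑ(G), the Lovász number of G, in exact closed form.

53*cos(pi/53)/(cos(pi/53) + 1)

N(oflc) = {dosh, vgps}, |N(oflc)| = 2.
N(jvps) = {cyek, blkt}, |N(jvps)| = 2.
N(upyx) = {oflp, cryv}, |N(upyx)| = 2.
deg(xaif) = 2; N(xaif) = {urkk, rnmm}.
G on 53 vertices is 2-regular; the odd cycle C_{53}.
The 27 distinct eigenvalues: [2.0, 1.98596, 1.94405, 1.87484, 1.77931, 1.65881, 1.51502, 1.34997, 1.16596, 0.96558, 0.75166, 0.52717, 0.29529, 0.05927, -0.17759, -0.41196, -0.64054, -0.86013, -1.06765, -1.26018, -1.43501, -1.58971, -1.72209, -1.83029, -1.9128, -1.96846, -1.99649].
λ_max=2, λ_min=-2*cos(pi/53); ϑ = −53·λ_min/(λ_max−λ_min) = 53*cos(pi/53)/(cos(pi/53) + 1).
= 26.4767… (decimal).
Sandwich: α(G)=26 ≤ ϑ(G)=53*cos(pi/53)/(cos(pi/53) + 1) ≤ χ(Ḡ)=27 (both strict).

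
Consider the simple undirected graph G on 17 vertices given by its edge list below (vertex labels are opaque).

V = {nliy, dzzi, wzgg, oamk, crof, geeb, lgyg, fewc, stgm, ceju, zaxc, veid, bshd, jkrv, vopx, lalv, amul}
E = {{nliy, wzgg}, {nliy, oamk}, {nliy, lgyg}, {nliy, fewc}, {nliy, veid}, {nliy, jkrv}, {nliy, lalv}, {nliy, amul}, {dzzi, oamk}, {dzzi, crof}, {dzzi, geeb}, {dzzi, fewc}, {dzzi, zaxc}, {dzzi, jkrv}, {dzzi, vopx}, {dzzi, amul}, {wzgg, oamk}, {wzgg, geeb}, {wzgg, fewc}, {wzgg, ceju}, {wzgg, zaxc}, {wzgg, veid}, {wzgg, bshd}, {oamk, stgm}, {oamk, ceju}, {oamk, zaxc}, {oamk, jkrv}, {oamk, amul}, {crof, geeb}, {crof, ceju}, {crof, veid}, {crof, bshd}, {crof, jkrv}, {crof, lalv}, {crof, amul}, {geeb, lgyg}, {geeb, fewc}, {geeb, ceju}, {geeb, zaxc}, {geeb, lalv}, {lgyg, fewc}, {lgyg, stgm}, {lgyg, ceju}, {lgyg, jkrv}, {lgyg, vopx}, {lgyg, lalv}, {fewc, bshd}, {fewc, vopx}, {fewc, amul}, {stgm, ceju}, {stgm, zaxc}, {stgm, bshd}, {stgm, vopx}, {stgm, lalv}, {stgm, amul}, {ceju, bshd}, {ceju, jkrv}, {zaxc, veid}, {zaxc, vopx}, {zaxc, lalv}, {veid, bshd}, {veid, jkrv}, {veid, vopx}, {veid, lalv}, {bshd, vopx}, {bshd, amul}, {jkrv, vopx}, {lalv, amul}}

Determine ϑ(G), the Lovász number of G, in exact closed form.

Vertex ceju has 8 neighbors: wzgg, oamk, crof, geeb, lgyg, stgm, bshd, jkrv.
deg(stgm) = 8; N(stgm) = {oamk, lgyg, ceju, zaxc, bshd, vopx, lalv, amul}.
deg(lgyg) = 8; N(lgyg) = {nliy, geeb, fewc, stgm, ceju, jkrv, vopx, lalv}.
N(fewc) = {nliy, dzzi, wzgg, geeb, lgyg, bshd, vopx, amul}, |N(fewc)| = 8.
deg(v) = 8 for all v (|V|=17); SR(17,8,3,4) — a Paley graph.
The 3 distinct eigenvalues: [8.0, 1.561553, -2.561553].
λ_max=8, λ_min=-sqrt(17)/2 - 1/2; ϑ = −17·λ_min/(λ_max−λ_min) = sqrt(17).
ϑ(G) ≈ 4.1231.

sqrt(17)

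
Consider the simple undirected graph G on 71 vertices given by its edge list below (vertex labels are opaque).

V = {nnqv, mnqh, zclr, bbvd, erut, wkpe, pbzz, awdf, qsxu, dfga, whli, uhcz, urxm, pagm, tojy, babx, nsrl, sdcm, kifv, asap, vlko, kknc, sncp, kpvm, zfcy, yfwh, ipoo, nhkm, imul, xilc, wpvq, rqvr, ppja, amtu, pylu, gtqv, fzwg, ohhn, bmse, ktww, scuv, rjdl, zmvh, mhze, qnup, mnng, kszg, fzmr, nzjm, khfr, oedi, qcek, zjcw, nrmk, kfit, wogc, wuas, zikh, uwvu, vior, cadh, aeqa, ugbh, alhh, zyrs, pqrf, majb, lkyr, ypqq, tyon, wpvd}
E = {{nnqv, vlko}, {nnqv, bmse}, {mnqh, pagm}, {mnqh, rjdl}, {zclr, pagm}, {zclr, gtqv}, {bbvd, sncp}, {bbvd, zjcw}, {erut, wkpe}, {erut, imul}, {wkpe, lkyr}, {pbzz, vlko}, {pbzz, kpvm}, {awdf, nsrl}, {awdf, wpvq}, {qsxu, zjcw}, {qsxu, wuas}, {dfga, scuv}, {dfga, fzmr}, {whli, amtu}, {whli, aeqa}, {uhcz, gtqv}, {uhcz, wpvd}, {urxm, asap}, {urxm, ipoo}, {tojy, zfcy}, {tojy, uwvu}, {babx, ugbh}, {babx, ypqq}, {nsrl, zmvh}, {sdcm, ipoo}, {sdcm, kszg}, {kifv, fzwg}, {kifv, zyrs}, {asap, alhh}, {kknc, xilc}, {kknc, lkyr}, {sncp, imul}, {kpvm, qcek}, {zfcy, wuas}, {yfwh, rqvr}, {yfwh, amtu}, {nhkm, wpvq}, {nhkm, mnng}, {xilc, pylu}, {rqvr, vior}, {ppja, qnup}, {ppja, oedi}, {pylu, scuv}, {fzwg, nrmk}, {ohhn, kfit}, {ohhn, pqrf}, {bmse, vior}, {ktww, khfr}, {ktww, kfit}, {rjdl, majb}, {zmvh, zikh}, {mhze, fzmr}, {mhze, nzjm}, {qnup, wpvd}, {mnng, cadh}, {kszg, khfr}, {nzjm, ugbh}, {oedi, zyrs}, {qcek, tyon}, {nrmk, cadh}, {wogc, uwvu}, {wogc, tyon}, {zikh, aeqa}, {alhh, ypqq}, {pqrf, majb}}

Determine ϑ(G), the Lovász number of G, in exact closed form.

deg(wpvq) = 2; N(wpvq) = {awdf, nhkm}.
Vertex kfit has 2 neighbors: ohhn, ktww.
deg(ppja) = 2; N(ppja) = {qnup, oedi}.
N(wpvd) = {uhcz, qnup}, |N(wpvd)| = 2.
G on 71 vertices is 2-regular; a single 71-cycle (edge-transitive).
The 36 distinct eigenvalues: [2.0, 1.992, 1.969, 1.93, 1.876, 1.807, 1.725, 1.628, 1.519, 1.398, 1.267, 1.125, 0.974, 0.816, 0.652, 0.482, 0.308, 0.133, -0.044, -0.221, -0.396, -0.567, -0.735, -0.896, -1.051, -1.197, -1.334, -1.46, -1.575, -1.678, -1.768, -1.843, -1.905, -1.951, -1.982, -1.998].
ϑ = −N·λ_min/(λ_max−λ_min) = −71·(-2*cos(pi/71))/(2−(-2*cos(pi/71))) = 71*cos(pi/71)/(cos(pi/71) + 1).
ϑ(G) ≈ 35.482618264.
α=35, χ(Ḡ)=36; ϑ=71*cos(pi/71)/(cos(pi/71) + 1) lies between (both strict).

71*cos(pi/71)/(cos(pi/71) + 1)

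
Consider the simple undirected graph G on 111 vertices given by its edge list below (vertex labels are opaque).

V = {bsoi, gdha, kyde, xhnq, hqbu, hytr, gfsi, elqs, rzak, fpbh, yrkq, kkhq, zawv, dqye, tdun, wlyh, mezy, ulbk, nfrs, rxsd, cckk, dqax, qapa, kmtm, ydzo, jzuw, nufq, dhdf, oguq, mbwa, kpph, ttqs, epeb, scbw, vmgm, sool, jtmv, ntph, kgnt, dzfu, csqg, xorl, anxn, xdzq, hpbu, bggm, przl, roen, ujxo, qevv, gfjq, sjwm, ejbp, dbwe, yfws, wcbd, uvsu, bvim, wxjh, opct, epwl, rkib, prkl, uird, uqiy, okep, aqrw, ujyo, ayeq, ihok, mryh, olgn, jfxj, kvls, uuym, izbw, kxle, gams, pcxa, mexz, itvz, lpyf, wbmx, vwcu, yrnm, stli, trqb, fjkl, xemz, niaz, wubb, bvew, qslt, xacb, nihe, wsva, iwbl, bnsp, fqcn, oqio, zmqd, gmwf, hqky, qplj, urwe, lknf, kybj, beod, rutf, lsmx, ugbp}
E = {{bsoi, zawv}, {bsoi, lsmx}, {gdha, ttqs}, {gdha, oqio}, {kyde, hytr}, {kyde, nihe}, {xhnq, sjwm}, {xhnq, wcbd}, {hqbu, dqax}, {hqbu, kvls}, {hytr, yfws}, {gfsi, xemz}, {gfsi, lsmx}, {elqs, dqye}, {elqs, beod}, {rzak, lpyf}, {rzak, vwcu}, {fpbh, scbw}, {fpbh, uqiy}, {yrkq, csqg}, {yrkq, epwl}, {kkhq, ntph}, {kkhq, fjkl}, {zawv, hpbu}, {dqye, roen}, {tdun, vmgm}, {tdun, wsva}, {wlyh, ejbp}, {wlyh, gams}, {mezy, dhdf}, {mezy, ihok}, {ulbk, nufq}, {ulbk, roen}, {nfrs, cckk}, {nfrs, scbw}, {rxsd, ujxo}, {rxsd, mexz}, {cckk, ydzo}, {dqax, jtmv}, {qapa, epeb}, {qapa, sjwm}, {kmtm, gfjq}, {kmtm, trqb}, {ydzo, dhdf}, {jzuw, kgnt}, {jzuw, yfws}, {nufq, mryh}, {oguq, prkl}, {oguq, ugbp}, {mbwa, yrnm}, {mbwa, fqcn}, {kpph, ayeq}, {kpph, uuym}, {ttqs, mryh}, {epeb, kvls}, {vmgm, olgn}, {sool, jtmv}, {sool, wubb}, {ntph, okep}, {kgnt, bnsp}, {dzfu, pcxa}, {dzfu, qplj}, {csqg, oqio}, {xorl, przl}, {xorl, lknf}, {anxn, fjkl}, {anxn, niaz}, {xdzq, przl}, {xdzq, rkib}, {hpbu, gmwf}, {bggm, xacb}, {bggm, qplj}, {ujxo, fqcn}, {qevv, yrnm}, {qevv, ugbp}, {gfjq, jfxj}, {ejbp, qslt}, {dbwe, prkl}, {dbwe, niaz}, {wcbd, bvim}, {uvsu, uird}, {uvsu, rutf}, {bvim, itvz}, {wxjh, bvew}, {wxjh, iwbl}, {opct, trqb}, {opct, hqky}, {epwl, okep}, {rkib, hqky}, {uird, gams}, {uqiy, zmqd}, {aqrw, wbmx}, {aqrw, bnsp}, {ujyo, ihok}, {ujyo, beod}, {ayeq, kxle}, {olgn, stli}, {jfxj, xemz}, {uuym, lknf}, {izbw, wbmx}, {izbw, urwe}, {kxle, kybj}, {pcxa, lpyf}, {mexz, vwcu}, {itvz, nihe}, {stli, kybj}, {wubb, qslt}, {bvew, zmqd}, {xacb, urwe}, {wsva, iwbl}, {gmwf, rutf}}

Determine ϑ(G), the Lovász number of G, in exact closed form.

111*cos(pi/111)/(cos(pi/111) + 1)

deg(uird) = 2; N(uird) = {uvsu, gams}.
N(elqs) = {dqye, beod}, |N(elqs)| = 2.
deg(izbw) = 2; N(izbw) = {wbmx, urwe}.
deg(yrkq) = 2; N(yrkq) = {csqg, epwl}.
111-vertex 2-regular graph: this is C_{111}, the 111-cycle.
The 56 distinct eigenvalues: [2.0, 1.9968, 1.9872, 1.9712, 1.949, 1.9204, 1.8858, 1.845, 1.7984, 1.746, 1.688, 1.6247, 1.5561, 1.4825, 1.4042, 1.3213, 1.2343, 1.1433, 1.0486, 0.9506, 0.8495, 0.7457, 0.6395, 0.5313, 0.4214, 0.3101, 0.1978, 0.0849, -0.0283, -0.1414, -0.254, -0.3659, -0.4765, -0.5856, -0.6929, -0.7979, -0.9004, -1.0, -1.0964, -1.1893, -1.2783, -1.3633, -1.4439, -1.5199, -1.591, -1.657, -1.7177, -1.7729, -1.8225, -1.8661, -1.9039, -1.9355, -1.9609, -1.98, -1.9928, -1.9992].
ϑ = −N·λ_min/(λ_max−λ_min) = −111·(-2*cos(pi/111))/(2−(-2*cos(pi/111))) = 111*cos(pi/111)/(cos(pi/111) + 1).
Numerically 55.48888410.
Sandwich: α(G)=55 ≤ ϑ(G)=111*cos(pi/111)/(cos(pi/111) + 1) ≤ χ(Ḡ)=56 (both strict).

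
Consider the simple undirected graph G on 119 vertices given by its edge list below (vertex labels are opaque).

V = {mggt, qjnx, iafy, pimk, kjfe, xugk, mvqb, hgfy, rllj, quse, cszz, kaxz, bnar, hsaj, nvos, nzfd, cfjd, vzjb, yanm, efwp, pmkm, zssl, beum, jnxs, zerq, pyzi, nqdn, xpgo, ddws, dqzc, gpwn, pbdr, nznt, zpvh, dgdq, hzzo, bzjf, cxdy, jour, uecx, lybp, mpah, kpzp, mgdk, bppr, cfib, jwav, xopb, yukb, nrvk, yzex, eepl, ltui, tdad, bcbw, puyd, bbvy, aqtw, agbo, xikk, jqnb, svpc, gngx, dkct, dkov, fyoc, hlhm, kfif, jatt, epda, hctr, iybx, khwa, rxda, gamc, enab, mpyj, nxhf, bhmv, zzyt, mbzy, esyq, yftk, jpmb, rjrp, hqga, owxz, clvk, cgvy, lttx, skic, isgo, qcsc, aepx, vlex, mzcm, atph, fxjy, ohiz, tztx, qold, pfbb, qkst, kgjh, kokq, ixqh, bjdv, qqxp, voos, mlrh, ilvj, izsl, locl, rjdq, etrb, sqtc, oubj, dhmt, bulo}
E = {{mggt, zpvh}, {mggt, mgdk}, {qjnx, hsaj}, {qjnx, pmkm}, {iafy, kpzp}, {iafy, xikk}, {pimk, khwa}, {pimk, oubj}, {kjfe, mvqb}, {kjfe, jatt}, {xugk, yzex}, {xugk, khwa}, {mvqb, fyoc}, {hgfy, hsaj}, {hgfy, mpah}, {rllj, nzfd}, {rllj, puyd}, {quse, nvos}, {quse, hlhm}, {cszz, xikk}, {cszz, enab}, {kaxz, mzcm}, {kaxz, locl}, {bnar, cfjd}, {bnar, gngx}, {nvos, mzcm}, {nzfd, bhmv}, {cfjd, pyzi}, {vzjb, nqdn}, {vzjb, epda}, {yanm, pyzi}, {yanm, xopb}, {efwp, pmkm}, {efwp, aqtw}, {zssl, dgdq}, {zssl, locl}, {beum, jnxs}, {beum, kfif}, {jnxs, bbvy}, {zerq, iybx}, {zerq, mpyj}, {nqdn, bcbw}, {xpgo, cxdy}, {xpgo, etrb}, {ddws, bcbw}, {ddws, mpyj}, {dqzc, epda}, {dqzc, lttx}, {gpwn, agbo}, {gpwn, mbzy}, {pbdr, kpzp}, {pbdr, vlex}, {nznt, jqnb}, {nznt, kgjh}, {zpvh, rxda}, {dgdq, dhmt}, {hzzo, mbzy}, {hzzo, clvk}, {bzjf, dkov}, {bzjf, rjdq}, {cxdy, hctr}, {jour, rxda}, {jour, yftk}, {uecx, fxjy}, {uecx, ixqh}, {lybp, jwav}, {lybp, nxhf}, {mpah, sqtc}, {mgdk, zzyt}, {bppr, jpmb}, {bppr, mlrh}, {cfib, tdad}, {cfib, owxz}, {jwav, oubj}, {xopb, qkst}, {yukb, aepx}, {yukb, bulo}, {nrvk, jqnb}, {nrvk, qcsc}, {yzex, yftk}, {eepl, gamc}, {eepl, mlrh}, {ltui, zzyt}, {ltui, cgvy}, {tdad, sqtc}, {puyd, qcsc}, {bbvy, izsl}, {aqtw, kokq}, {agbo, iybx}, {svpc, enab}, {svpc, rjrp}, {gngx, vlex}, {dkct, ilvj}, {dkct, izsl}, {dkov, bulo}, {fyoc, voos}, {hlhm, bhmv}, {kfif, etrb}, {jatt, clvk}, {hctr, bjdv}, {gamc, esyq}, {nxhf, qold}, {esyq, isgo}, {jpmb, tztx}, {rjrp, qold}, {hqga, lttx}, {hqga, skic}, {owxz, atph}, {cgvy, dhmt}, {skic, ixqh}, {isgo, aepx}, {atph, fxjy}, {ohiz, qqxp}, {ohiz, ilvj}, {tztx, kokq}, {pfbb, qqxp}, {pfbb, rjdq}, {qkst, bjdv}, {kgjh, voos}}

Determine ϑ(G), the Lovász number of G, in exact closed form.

119*cos(pi/119)/(cos(pi/119) + 1)

Vertex dkov has 2 neighbors: bzjf, bulo.
N(kokq) = {aqtw, tztx}, |N(kokq)| = 2.
N(zssl) = {dgdq, locl}, |N(zssl)| = 2.
N(hsaj) = {qjnx, hgfy}, |N(hsaj)| = 2.
Regular of degree 2 on 119 vertices: the odd cycle C_{119}.
The 60 distinct eigenvalues: [2.0, 1.997213, 1.988859, 1.974962, 1.95556, 1.930708, 1.900475, 1.864944, 1.824216, 1.778403, 1.727634, 1.672049, 1.611804, 1.547067, 1.478018, 1.404849, 1.327765, 1.24698, 1.162719, 1.075218, 0.984719, 0.891477, 0.795749, 0.697804, 0.597914, 0.496357, 0.393417, 0.28938, 0.184537, 0.079179, -0.026399, -0.131904, -0.237041, -0.341517, -0.445042, -0.547326, -0.648085, -0.747037, -0.843907, -0.938425, -1.030328, -1.119358, -1.205269, -1.287821, -1.366783, -1.441936, -1.51307, -1.579986, -1.642499, -1.700434, -1.75363, -1.801938, -1.845223, -1.883366, -1.916259, -1.943812, -1.965946, -1.982601, -1.993731, -1.999303].
Lovász (edge-transitive): ϑ = −119·(-2*cos(pi/119))/((2)−(-2*cos(pi/119))) = 119*cos(pi/119)/(cos(pi/119) + 1).
≈ 59.489631564 (to 9 d.p.).
59 ≤ 119*cos(pi/119)/(cos(pi/119) + 1) ≤ 60: both strict.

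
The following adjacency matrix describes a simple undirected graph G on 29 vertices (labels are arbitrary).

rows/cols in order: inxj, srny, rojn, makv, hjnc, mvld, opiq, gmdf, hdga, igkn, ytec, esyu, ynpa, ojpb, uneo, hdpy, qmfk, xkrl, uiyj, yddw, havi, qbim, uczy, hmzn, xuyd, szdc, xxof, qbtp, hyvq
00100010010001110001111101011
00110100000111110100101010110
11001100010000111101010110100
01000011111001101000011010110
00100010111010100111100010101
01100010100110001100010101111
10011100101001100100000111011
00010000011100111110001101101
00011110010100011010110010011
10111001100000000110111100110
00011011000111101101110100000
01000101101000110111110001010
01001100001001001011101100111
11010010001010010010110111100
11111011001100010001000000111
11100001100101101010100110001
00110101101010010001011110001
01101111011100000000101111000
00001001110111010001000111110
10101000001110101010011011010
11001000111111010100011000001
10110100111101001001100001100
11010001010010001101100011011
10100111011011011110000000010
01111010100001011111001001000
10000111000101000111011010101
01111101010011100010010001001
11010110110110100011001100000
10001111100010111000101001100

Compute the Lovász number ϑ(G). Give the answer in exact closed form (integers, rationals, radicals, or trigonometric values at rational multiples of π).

N(ojpb) = {inxj, srny, makv, opiq, ytec, ynpa, hdpy, uiyj, havi, qbim, hmzn, xuyd, szdc, xxof}, |N(ojpb)| = 14.
Vertex yddw has 14 neighbors: inxj, rojn, hjnc, ytec, esyu, ynpa, uneo, qmfk, uiyj, qbim, uczy, xuyd, szdc, qbtp.
N(inxj) = {rojn, opiq, igkn, ojpb, uneo, hdpy, yddw, havi, qbim, uczy, hmzn, szdc, qbtp, hyvq}, |N(inxj)| = 14.
Vertex hjnc has 14 neighbors: rojn, opiq, hdga, igkn, ytec, ynpa, uneo, xkrl, uiyj, yddw, havi, xuyd, xxof, hyvq.
14-regular, N=29; Paley(29): SR with (k,λ,μ)=(14,6,7).
The 3 distinct eigenvalues: [14.0, 2.19258, -3.19258].
Lovász (edge-transitive): ϑ = −29·(-sqrt(29)/2 - 1/2)/((14)−(-sqrt(29)/2 - 1/2)) = sqrt(29).
Numerically 5.385165.

sqrt(29)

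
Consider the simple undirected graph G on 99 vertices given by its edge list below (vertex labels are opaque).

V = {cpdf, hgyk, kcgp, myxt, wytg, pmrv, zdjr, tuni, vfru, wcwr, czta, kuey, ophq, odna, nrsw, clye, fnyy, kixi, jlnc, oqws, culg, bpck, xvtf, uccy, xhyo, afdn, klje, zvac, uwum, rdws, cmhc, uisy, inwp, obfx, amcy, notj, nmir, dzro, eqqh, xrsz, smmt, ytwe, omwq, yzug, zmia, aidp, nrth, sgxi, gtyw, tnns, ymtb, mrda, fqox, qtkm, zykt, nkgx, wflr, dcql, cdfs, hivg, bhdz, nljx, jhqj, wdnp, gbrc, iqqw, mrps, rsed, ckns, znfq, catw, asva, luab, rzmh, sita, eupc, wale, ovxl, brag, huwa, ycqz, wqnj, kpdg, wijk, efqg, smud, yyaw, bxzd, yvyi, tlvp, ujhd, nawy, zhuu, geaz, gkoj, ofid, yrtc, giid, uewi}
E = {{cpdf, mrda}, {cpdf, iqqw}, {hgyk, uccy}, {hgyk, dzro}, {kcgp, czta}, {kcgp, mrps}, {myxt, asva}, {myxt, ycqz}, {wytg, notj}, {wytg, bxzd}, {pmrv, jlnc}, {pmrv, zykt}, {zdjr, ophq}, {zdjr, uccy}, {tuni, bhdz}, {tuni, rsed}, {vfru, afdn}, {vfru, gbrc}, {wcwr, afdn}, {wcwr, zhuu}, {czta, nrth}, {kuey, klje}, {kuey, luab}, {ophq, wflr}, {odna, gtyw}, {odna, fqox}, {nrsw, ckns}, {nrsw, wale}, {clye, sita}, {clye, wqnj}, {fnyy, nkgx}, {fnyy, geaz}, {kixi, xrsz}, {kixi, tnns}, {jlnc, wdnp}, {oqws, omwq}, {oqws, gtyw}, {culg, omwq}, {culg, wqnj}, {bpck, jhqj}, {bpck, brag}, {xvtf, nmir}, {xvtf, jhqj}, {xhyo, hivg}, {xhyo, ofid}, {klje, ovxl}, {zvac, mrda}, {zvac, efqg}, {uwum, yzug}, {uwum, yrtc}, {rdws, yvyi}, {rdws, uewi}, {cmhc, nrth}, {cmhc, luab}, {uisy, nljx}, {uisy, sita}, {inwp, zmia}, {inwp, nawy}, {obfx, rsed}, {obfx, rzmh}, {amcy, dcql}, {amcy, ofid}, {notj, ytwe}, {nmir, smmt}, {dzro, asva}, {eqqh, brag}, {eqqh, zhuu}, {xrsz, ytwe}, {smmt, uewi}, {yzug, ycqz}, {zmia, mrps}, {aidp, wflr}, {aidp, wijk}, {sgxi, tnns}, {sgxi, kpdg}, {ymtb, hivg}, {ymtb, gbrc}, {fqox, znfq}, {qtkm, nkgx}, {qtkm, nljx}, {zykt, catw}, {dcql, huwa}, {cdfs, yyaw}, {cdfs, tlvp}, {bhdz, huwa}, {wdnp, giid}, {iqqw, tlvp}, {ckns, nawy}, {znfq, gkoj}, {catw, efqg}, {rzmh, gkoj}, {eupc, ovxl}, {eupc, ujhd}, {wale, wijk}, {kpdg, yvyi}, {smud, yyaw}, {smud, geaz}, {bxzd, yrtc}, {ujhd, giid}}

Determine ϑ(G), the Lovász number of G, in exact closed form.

99*cos(pi/99)/(cos(pi/99) + 1)

N(zykt) = {pmrv, catw}, |N(zykt)| = 2.
deg(myxt) = 2; N(myxt) = {asva, ycqz}.
deg(uewi) = 2; N(uewi) = {rdws, smmt}.
N(dcql) = {amcy, huwa}, |N(dcql)| = 2.
Regular of degree 2 on 99 vertices: this is C_{99}, the 99-cycle.
A has 50 distinct eigenvalues ≈ [2.0, 1.996, 1.9839, 1.9639, 1.9359, 1.9001, 1.8567, 1.8059, 1.7477, 1.6825, 1.6105, 1.5321, 1.4475, 1.357, 1.2611, 1.1601, 1.0545, 0.9445, 0.8308, 0.7138, 0.5938, 0.4715, 0.3473, 0.2217, 0.0952, -0.0317, -0.1585, -0.2846, -0.4096, -0.5329, -0.6541, -0.7727, -0.8881, -1.0, -1.1078, -1.2112, -1.3097, -1.4029, -1.4905, -1.5721, -1.6474, -1.716, -1.7777, -1.8322, -1.8794, -1.919, -1.9509, -1.9749, -1.9909, -1.999].
−99·(-2*cos(pi/99)) / ((2)−(-2*cos(pi/99))) = 99*cos(pi/99)/(cos(pi/99) + 1) = ϑ(G).
ϑ(G) ≈ 49.48753629.
Check 49 ≤ 99*cos(pi/99)/(cos(pi/99) + 1) ≤ 50: both strict.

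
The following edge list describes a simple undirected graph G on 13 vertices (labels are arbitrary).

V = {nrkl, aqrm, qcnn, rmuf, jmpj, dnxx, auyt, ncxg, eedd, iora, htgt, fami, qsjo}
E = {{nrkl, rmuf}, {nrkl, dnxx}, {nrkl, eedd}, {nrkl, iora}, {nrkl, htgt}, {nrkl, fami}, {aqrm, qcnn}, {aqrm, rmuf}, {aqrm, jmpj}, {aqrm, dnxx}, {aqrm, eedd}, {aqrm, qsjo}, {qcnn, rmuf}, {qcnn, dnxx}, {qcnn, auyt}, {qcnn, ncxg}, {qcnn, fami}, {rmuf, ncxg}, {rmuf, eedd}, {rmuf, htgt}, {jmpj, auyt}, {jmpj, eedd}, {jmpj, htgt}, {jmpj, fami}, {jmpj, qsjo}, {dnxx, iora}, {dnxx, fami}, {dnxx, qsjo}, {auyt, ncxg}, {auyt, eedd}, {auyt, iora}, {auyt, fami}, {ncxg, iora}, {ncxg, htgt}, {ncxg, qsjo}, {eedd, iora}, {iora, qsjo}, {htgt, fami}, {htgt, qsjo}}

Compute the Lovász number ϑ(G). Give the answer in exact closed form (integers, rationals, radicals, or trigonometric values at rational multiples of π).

sqrt(13)

N(qsjo) = {aqrm, jmpj, dnxx, ncxg, iora, htgt}, |N(qsjo)| = 6.
deg(htgt) = 6; N(htgt) = {nrkl, rmuf, jmpj, ncxg, fami, qsjo}.
N(dnxx) = {nrkl, aqrm, qcnn, iora, fami, qsjo}, |N(dnxx)| = 6.
N(aqrm) = {qcnn, rmuf, jmpj, dnxx, eedd, qsjo}, |N(aqrm)| = 6.
6-regular, N=13; Paley(13): SR with (k,λ,μ)=(6,2,3).
spec(A) ≈ [6.0, 1.3028, -2.3028] (distinct, 4 d.p.).
With N=13: ϑ(G) = 13·(-(-sqrt(13)/2 - 1/2))/(6−(-sqrt(13)/2 - 1/2)) = sqrt(13).
= 3.605551275… (decimal).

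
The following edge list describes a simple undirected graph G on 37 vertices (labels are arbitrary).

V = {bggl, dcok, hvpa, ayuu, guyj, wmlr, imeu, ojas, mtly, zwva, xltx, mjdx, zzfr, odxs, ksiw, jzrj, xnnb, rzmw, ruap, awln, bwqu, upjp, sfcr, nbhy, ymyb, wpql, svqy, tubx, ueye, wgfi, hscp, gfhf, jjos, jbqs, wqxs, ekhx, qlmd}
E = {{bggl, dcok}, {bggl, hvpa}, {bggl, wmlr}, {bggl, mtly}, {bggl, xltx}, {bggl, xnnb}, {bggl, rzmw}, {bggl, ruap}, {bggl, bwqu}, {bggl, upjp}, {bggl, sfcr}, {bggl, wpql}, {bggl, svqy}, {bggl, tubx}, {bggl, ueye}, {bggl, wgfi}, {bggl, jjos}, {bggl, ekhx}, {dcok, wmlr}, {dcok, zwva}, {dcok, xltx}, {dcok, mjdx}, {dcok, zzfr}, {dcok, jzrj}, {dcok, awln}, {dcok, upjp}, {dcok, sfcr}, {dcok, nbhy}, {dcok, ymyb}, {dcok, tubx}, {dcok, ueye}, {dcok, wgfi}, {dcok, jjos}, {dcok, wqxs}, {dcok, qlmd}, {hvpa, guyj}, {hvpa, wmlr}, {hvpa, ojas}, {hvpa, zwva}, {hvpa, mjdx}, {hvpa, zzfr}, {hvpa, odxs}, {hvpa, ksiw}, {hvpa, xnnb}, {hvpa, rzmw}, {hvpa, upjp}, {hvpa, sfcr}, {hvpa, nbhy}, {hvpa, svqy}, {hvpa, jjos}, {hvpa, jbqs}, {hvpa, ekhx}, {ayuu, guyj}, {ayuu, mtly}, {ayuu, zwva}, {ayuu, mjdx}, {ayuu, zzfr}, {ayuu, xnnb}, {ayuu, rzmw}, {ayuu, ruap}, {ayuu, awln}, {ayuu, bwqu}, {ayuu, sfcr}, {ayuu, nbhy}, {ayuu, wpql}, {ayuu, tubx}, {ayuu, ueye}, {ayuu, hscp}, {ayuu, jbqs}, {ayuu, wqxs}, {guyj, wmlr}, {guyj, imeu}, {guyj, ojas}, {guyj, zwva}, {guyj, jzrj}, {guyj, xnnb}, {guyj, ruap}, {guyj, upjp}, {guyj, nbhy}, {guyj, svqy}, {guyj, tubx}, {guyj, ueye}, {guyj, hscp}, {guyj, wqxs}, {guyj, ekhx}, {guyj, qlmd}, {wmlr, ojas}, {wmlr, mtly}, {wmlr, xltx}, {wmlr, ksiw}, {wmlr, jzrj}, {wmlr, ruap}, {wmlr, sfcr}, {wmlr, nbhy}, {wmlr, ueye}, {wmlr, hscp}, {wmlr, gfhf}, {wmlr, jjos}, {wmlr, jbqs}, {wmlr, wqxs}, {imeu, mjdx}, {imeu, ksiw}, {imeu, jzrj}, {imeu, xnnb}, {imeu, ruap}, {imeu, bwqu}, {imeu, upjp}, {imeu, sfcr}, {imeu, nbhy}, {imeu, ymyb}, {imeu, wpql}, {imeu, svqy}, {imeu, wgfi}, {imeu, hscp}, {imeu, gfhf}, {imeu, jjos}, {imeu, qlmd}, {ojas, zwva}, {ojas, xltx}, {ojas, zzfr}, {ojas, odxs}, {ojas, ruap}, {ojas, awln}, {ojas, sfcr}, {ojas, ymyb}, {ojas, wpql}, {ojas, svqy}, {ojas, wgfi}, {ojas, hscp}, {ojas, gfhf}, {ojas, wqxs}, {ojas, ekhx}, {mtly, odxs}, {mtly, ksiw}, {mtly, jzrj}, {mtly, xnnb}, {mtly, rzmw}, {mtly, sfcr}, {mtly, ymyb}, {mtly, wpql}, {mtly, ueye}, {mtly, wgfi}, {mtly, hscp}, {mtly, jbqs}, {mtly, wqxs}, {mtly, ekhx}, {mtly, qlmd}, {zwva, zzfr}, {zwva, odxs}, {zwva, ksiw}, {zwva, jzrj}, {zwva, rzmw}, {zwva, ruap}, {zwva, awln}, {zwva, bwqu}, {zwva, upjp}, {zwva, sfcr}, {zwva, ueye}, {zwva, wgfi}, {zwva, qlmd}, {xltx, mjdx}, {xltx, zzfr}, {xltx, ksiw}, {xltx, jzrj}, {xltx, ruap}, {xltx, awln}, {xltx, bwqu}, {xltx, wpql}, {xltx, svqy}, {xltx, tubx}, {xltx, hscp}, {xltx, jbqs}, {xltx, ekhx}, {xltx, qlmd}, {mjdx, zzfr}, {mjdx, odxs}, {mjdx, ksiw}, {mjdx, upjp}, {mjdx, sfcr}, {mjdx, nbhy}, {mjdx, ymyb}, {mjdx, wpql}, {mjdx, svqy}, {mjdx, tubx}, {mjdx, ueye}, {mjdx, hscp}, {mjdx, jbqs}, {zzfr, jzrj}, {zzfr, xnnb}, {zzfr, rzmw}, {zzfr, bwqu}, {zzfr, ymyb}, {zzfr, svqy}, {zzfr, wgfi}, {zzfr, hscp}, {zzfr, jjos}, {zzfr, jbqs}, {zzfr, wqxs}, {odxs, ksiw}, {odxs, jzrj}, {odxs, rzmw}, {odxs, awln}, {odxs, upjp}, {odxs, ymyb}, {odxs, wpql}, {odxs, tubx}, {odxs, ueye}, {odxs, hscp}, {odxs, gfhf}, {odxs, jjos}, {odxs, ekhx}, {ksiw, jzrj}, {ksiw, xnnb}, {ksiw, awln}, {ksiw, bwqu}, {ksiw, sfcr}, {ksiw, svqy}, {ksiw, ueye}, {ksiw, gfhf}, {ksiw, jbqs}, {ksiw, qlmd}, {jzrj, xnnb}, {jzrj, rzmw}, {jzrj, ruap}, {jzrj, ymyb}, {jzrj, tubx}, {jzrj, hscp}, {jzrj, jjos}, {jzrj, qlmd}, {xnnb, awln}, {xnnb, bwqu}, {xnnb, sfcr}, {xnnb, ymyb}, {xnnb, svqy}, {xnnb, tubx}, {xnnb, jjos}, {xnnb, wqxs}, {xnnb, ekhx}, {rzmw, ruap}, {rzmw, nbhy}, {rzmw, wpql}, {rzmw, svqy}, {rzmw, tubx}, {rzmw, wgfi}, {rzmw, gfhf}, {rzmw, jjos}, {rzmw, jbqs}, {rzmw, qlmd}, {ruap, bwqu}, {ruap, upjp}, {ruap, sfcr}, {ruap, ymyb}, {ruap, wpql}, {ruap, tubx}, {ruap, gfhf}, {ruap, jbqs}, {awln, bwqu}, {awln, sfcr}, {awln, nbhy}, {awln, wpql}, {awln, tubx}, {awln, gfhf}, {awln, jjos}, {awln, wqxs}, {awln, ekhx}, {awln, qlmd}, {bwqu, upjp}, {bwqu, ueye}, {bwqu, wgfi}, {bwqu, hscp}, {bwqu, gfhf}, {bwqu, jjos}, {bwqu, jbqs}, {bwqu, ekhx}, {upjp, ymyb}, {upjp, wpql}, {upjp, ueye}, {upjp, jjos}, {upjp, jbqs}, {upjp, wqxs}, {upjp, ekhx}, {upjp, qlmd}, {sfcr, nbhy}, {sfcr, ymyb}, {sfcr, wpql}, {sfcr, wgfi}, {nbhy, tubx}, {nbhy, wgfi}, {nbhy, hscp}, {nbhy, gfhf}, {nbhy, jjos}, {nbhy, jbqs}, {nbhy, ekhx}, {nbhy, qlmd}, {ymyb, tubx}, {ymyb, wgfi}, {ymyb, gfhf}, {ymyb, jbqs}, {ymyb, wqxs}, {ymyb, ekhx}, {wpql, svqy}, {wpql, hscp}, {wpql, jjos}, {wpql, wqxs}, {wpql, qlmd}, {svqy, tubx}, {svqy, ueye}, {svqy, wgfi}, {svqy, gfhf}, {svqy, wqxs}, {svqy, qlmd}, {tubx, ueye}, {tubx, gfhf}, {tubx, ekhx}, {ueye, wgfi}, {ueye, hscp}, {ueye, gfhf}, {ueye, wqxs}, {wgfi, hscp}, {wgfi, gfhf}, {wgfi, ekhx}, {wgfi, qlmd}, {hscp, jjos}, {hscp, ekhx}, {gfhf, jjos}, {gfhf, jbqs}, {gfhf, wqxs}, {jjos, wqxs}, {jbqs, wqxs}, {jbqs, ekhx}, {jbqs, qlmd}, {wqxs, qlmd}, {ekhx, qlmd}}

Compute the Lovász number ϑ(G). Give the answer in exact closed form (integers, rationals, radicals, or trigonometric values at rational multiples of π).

N(svqy) = {bggl, hvpa, guyj, imeu, ojas, xltx, mjdx, zzfr, ksiw, xnnb, rzmw, wpql, tubx, ueye, wgfi, gfhf, wqxs, qlmd}, |N(svqy)| = 18.
Vertex wpql has 18 neighbors: bggl, ayuu, imeu, ojas, mtly, xltx, mjdx, odxs, rzmw, ruap, awln, upjp, sfcr, svqy, hscp, jjos, wqxs, qlmd.
N(mtly) = {bggl, ayuu, wmlr, odxs, ksiw, jzrj, xnnb, rzmw, sfcr, ymyb, wpql, ueye, wgfi, hscp, jbqs, wqxs, ekhx, qlmd}, |N(mtly)| = 18.
deg(qlmd) = 18; N(qlmd) = {dcok, guyj, imeu, mtly, zwva, xltx, ksiw, jzrj, rzmw, awln, upjp, nbhy, wpql, svqy, wgfi, jbqs, wqxs, ekhx}.
deg(v) = 18 for all v (|V|=37); Paley(37): SR with (k,λ,μ)=(18,8,9).
Distinct eigenvalues (to 4 d.p.): [18.0, 2.5414, -3.5414].
λ_max=18, λ_min=-sqrt(37)/2 - 1/2; ϑ = −37·λ_min/(λ_max−λ_min) = sqrt(37).
≈ 6.082763 (to 6 d.p.).

sqrt(37)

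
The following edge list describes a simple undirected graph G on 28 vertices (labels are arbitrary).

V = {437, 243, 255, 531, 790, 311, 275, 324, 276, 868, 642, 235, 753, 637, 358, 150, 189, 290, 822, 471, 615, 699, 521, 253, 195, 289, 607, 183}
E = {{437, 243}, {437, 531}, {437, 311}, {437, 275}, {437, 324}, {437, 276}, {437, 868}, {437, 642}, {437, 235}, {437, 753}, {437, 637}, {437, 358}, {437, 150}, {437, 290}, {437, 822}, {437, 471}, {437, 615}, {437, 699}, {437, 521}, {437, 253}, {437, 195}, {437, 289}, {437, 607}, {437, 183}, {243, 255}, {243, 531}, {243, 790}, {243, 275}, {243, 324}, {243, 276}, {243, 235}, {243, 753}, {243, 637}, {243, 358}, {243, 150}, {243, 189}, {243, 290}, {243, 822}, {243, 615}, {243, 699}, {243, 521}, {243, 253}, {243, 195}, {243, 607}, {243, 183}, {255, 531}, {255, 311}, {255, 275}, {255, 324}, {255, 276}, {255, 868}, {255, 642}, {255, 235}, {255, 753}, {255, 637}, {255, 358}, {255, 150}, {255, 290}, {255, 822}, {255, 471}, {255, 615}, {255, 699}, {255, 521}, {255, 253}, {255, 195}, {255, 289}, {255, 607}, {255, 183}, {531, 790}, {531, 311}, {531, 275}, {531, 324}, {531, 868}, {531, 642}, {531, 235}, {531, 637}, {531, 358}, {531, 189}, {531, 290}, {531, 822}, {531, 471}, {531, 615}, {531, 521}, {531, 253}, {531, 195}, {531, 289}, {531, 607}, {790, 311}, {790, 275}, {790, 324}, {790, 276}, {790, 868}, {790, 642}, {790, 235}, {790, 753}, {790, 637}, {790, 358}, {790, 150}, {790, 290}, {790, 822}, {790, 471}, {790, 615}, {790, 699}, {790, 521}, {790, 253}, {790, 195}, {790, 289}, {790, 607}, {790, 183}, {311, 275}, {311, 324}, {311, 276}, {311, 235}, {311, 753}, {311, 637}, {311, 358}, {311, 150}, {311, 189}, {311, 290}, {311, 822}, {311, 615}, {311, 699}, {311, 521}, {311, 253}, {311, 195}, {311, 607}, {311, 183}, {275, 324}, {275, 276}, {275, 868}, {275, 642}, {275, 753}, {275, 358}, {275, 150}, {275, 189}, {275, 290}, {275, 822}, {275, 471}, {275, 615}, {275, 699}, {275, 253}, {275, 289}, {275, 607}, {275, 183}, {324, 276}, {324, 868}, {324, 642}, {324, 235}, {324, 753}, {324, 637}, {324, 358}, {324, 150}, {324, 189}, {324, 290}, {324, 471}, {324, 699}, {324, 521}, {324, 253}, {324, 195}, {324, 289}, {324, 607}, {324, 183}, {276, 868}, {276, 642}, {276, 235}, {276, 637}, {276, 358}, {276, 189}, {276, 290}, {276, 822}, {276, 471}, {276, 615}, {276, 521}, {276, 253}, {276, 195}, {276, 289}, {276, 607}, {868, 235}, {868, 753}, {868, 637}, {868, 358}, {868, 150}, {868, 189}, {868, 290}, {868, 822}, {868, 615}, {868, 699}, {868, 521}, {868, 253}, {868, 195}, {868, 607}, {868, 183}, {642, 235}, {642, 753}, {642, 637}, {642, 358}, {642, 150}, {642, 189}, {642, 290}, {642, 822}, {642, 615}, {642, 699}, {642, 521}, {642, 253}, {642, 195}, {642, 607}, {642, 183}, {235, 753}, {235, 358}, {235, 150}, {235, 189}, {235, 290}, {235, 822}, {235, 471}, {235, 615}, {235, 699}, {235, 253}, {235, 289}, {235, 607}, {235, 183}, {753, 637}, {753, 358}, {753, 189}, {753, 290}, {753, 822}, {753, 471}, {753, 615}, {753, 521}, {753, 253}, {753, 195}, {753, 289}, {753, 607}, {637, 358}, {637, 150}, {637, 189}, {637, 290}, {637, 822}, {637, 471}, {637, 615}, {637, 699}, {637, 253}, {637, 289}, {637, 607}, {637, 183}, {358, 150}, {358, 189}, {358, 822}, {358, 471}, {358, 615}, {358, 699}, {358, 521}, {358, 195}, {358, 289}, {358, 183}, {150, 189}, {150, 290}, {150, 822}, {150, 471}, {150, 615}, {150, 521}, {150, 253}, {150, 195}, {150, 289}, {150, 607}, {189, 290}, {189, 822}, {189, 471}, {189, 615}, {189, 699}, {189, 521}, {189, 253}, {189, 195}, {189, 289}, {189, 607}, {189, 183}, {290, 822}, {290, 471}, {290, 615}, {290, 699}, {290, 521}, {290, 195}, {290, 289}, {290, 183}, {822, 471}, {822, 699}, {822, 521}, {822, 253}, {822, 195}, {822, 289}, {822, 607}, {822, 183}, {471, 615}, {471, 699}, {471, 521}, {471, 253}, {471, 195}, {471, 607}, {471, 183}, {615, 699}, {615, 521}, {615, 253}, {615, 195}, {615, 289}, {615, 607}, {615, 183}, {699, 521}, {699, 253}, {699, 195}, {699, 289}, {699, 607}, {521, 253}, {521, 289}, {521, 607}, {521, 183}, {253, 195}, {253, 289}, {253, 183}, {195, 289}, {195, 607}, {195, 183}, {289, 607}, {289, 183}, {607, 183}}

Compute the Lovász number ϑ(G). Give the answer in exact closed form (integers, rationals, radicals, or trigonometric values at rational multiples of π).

deg(637) = 23; N(637) = {437, 243, 255, 531, 790, 311, 324, 276, 868, 642, 753, 358, 150, 189, 290, 822, 471, 615, 699, 253, 289, 607, 183}.
Vertex 275 has 23 neighbors: 437, 243, 255, 531, 790, 311, 324, 276, 868, 642, 753, 358, 150, 189, 290, 822, 471, 615, 699, 253, 289, 607, 183.
N(521) = {437, 243, 255, 531, 790, 311, 324, 276, 868, 642, 753, 358, 150, 189, 290, 822, 471, 615, 699, 253, 289, 607, 183}, |N(521)| = 23.
Vertex 290 has 24 neighbors: 437, 243, 255, 531, 790, 311, 275, 324, 276, 868, 642, 235, 753, 637, 150, 189, 822, 471, 615, 699, 521, 195, 289, 183.
Complete multipartite on [6, 6, 5, 4, 4, 3]: sandwich collapses at ϑ=6.
Numerically 6.0000000.
α=6, χ(Ḡ)=6; ϑ=6 lies between (collapsed).

6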